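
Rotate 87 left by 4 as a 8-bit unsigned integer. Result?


Rotate 0b1010111 left by 4 (8-bit) = 0b1110101 = 117

117


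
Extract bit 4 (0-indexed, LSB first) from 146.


0b10010010, position 4 = 1

1


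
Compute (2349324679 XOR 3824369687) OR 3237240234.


Step 1: 2349324679 ^ 3824369687 = 1878301072
Step 2: 1878301072 | 3237240234 = 4025802170

4025802170


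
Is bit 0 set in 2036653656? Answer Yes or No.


0b1111001011001001101111001011000, bit 0 = 0. No

No


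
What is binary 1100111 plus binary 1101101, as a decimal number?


1100111 + 1101101 = 11010100 = 212

212


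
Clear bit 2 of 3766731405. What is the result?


3766731405 & ~(1 << 2) = 3766731401

3766731401


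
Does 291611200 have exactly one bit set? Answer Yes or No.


0b10001011000011010001001000000. Multiple bits set => No

No


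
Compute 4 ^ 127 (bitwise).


0b100 ^ 0b1111111 = 0b1111011 = 123

123


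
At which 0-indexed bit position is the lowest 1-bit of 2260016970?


0b10000110101101010001111101001010. Lowest set bit at position 1

1


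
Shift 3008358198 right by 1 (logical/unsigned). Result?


0b10110011010011111110011100110110 >> 1 = 0b1011001101001111111001110011011 = 1504179099

1504179099


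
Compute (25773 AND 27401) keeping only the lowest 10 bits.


Step 1: 25773 & 27401 = 24585
Step 2: 24585 & 1023 = 9

9


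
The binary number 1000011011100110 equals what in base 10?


1000011011100110 in decimal = 34534

34534


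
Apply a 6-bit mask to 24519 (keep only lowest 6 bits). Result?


24519 & 63 = 7

7


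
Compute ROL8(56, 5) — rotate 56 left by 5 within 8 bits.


Rotate 0b111000 left by 5 (8-bit) = 0b111 = 7

7


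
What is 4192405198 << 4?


0b11111001111000110000011011001110 << 4 = 0b111110011110001100000110110011100000 = 67078483168

67078483168


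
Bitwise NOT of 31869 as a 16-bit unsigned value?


~0b111110001111101 = 0b1000001110000010 = 33666 (16-bit unsigned)

33666


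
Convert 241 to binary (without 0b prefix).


241 = 11110001 in binary

11110001


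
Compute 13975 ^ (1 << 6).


13975 ^ (1 << 6) = 13975 ^ 64 = 14039

14039


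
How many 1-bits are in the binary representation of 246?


0b11110110 has 6 set bits

6


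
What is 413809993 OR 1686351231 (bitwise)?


0b11000101010100011110101001001 | 0b1100100100000111010110101111111 = 0b1111100101010111011110101111111 = 2091629951

2091629951


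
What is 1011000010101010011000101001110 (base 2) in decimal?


1011000010101010011000101001110 in decimal = 1481978190

1481978190


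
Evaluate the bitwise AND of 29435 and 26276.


0b111001011111011 & 0b110011010100100 = 0b110001010100000 = 25248

25248


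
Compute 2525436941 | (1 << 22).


2525436941 | (1 << 22) = 2525436941 | 4194304 = 2529631245

2529631245


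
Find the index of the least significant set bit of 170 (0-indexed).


0b10101010. Lowest set bit at position 1

1


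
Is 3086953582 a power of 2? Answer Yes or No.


0b10110111111111110010110001101110. Multiple bits set => No

No


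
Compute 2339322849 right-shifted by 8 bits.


0b10001011011011110011101111100001 >> 8 = 0b100010110110111100111011 = 9137979

9137979


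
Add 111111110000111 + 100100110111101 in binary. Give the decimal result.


111111110000111 + 100100110111101 = 1100100101000100 = 51524

51524


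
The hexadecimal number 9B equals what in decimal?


9B hex = 155 decimal

155


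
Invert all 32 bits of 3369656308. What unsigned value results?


3369656308 ^ 4294967295 = 925310987

925310987


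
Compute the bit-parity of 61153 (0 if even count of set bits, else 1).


0b1110111011100001 has 10 ones => parity 0

0


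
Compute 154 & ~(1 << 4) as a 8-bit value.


154 & ~(1 << 4) = 138

138


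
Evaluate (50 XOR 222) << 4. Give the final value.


Step 1: 50 ^ 222 = 236
Step 2: 236 << 4 = 3776

3776


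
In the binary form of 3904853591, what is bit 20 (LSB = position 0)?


0b11101000101111110101011001010111, position 20 = 1

1


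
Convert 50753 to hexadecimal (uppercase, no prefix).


50753 = C641 hex

C641


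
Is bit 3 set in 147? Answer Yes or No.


0b10010011, bit 3 = 0. No

No


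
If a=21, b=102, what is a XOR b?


21 ^ 102 = 115

115


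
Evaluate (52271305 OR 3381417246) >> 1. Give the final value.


Step 1: 52271305 | 3381417246 = 3416120799
Step 2: 3416120799 >> 1 = 1708060399

1708060399


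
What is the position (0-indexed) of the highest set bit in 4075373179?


0b11110010111010010100001001111011. Highest set bit at position 31

31


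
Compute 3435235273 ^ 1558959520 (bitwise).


0b11001100110000011000011111001001 ^ 0b1011100111010111101010110100000 = 0b10010000001010100101001001101001 = 2418692713

2418692713


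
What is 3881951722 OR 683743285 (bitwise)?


0b11100111011000011110000111101010 | 0b101000110000010001100000110101 = 0b11101111111000011111100111111111 = 4024564223

4024564223


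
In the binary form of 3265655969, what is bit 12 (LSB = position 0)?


0b11000010101001011111010010100001, position 12 = 1

1


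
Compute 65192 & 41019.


0b1111111010101000 & 0b1010000000111011 = 0b1010000000101000 = 41000

41000


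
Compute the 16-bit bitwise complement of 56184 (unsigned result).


~0b1101101101111000 = 0b10010010000111 = 9351 (16-bit unsigned)

9351


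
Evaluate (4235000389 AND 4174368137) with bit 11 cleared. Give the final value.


Step 1: 4235000389 & 4174368137 = 4165781505
Step 2: 4165781505 & ~(1 << 11) = 4165779457

4165779457


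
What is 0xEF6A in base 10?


EF6A hex = 61290 decimal

61290


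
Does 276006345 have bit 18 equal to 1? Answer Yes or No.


0b10000011100111000010111001001, bit 18 = 0. No

No


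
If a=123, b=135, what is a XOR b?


123 ^ 135 = 252

252


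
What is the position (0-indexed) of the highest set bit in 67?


0b1000011. Highest set bit at position 6

6


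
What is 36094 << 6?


0b1000110011111110 << 6 = 0b1000110011111110000000 = 2310016

2310016


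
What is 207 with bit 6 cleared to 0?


207 & ~(1 << 6) = 143

143


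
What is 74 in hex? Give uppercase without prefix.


74 = 4A hex

4A


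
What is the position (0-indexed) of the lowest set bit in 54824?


0b1101011000101000. Lowest set bit at position 3

3


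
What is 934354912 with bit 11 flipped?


934354912 ^ (1 << 11) = 934354912 ^ 2048 = 934352864

934352864


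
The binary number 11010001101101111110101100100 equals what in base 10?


11010001101101111110101100100 in decimal = 439811428

439811428


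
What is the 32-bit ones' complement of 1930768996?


1930768996 ^ 4294967295 = 2364198299

2364198299


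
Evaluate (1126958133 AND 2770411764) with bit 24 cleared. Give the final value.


Step 1: 1126958133 & 2770411764 = 18874420
Step 2: 18874420 & ~(1 << 24) = 2097204

2097204


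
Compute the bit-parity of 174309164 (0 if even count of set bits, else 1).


0b1010011000111011111100101100 has 16 ones => parity 0

0


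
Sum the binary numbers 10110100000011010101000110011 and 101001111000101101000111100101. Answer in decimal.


10110100000011010101000110011 + 101001111000101101000111100101 = 1000000011001000111110000011000 = 1080327192

1080327192


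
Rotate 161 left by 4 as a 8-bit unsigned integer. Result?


Rotate 0b10100001 left by 4 (8-bit) = 0b11010 = 26

26


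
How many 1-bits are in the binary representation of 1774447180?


0b1101001110000111110101001001100 has 16 set bits

16


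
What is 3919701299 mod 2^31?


3919701299 & 2147483647 = 1772217651

1772217651


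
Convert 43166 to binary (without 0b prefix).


43166 = 1010100010011110 in binary

1010100010011110


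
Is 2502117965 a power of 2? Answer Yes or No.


0b10010101001000110100101001001101. Multiple bits set => No

No


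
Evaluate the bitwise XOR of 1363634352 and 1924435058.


0b1010001010001110110100010110000 ^ 0b1110010101101001000110001110010 = 0b100011111100111110010011000010 = 603186370

603186370


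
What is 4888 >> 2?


0b1001100011000 >> 2 = 0b10011000110 = 1222

1222


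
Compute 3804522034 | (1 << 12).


3804522034 | (1 << 12) = 3804522034 | 4096 = 3804526130

3804526130


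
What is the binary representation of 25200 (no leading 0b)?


25200 = 110001001110000 in binary

110001001110000


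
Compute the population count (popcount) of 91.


0b1011011 has 5 set bits

5


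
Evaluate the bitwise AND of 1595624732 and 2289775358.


0b1011111000110110100110100011100 & 0b10001000011110110011001011111110 = 0b1000000110110000000000011100 = 135987228

135987228


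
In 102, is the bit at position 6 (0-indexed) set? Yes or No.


0b1100110, bit 6 = 1. Yes

Yes


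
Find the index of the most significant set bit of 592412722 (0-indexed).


0b100011010011111000000000110010. Highest set bit at position 29

29


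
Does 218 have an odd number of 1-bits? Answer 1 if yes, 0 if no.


0b11011010 has 5 ones => parity 1

1


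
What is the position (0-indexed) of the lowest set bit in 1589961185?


0b1011110110001001110000111100001. Lowest set bit at position 0

0


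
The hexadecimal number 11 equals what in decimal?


11 hex = 17 decimal

17


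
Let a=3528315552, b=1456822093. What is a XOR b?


3528315552 ^ 1456822093 = 2224588269

2224588269


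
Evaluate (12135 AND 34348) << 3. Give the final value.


Step 1: 12135 & 34348 = 1572
Step 2: 1572 << 3 = 12576

12576


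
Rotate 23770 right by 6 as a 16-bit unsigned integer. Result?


Rotate 0b101110011011010 right by 6 (16-bit) = 0b110100101110011 = 26995

26995


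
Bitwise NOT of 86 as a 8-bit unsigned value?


~0b1010110 = 0b10101001 = 169 (8-bit unsigned)

169


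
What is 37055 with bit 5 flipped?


37055 ^ (1 << 5) = 37055 ^ 32 = 37023

37023


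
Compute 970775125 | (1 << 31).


970775125 | (1 << 31) = 970775125 | 2147483648 = 3118258773

3118258773


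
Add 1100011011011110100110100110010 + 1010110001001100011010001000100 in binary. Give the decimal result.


1100011011011110100110100110010 + 1010110001001100011010001000100 = 10111001100101011000000101110110 = 3113582966

3113582966


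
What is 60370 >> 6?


0b1110101111010010 >> 6 = 0b1110101111 = 943

943


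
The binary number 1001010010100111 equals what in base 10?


1001010010100111 in decimal = 38055

38055


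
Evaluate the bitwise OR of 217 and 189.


0b11011001 | 0b10111101 = 0b11111101 = 253

253


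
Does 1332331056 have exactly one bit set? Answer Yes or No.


0b1001111011010011100001000110000. Multiple bits set => No

No


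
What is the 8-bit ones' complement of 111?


111 ^ 255 = 144

144


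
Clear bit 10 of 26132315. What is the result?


26132315 & ~(1 << 10) = 26131291

26131291


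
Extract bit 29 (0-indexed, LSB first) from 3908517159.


0b11101000111101110011110100100111, position 29 = 1

1


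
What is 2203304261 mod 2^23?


2203304261 & 8388607 = 5488965

5488965


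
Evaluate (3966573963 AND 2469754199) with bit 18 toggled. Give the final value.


Step 1: 3966573963 & 2469754199 = 2149913859
Step 2: 2149913859 ^ (1 << 18) = 2149913859 ^ 262144 = 2149651715

2149651715


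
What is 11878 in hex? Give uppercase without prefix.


11878 = 2E66 hex

2E66


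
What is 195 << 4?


0b11000011 << 4 = 0b110000110000 = 3120

3120


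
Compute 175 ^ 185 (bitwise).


0b10101111 ^ 0b10111001 = 0b10110 = 22

22


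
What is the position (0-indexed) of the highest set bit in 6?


0b110. Highest set bit at position 2

2


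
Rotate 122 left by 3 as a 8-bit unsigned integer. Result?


Rotate 0b1111010 left by 3 (8-bit) = 0b11010011 = 211

211


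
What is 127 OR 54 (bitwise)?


0b1111111 | 0b110110 = 0b1111111 = 127

127


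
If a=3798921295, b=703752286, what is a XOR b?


3798921295 ^ 703752286 = 3416037393

3416037393


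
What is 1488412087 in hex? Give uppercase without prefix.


1488412087 = 58B75DB7 hex

58B75DB7


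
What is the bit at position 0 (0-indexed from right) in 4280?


0b1000010111000, position 0 = 0

0


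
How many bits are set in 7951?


0b1111100001111 has 9 set bits

9


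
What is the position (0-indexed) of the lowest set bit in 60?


0b111100. Lowest set bit at position 2

2


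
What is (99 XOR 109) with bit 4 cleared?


Step 1: 99 ^ 109 = 14
Step 2: 14 & ~(1 << 4) = 14

14


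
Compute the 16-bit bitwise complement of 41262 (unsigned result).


~0b1010000100101110 = 0b101111011010001 = 24273 (16-bit unsigned)

24273


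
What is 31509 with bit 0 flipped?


31509 ^ (1 << 0) = 31509 ^ 1 = 31508

31508


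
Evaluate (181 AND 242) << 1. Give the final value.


Step 1: 181 & 242 = 176
Step 2: 176 << 1 = 352

352


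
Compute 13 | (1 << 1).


13 | (1 << 1) = 13 | 2 = 15

15


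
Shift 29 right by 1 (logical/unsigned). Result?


0b11101 >> 1 = 0b1110 = 14

14


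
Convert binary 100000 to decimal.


100000 in decimal = 32

32


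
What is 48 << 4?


0b110000 << 4 = 0b1100000000 = 768

768


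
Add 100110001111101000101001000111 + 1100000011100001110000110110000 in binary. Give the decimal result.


100110001111101000101001000111 + 1100000011100001110000110110000 = 10000110101011110110101111110111 = 2259643383

2259643383


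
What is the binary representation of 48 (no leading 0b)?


48 = 110000 in binary

110000


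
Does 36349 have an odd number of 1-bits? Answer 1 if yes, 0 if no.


0b1000110111111101 has 11 ones => parity 1

1


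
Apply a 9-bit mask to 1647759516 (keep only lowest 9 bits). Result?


1647759516 & 511 = 156

156


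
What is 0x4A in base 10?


4A hex = 74 decimal

74


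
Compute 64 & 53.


0b1000000 & 0b110101 = 0b0 = 0

0


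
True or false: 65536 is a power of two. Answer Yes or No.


0b10000000000000000. Only one bit set => Yes

Yes


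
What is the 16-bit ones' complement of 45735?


45735 ^ 65535 = 19800

19800


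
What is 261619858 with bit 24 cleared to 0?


261619858 & ~(1 << 24) = 244842642

244842642


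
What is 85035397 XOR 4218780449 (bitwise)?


0b101000100011000100110000101 ^ 0b11111011011101010111101100100001 = 0b11111110011001001111001010100100 = 4268028580

4268028580


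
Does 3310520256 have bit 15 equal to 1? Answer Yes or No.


0b11000101010100101000011111000000, bit 15 = 1. Yes

Yes


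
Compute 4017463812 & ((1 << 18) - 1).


4017463812 & 262143 = 107012

107012


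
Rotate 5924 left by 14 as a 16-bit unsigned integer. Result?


Rotate 0b1011100100100 left by 14 (16-bit) = 0b10111001001 = 1481

1481


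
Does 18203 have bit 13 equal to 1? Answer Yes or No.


0b100011100011011, bit 13 = 0. No

No


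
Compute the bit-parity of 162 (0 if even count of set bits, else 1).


0b10100010 has 3 ones => parity 1

1


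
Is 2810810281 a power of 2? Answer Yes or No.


0b10100111100010011000111110101001. Multiple bits set => No

No


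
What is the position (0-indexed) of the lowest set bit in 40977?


0b1010000000010001. Lowest set bit at position 0

0


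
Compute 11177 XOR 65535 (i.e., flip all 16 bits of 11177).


11177 ^ 65535 = 54358

54358


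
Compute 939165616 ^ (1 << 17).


939165616 ^ (1 << 17) = 939165616 ^ 131072 = 939034544

939034544


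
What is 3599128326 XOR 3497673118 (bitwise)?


0b11010110100001100101011100000110 ^ 0b11010000011110100100000110011110 = 0b110111111000001011010011000 = 117184152

117184152


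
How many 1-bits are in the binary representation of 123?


0b1111011 has 6 set bits

6


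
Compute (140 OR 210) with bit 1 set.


Step 1: 140 | 210 = 222
Step 2: 222 | (1 << 1) = 222 | 2 = 222

222


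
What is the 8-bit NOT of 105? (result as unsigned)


~0b1101001 = 0b10010110 = 150 (8-bit unsigned)

150


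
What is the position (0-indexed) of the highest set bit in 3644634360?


0b11011001001111001011010011111000. Highest set bit at position 31

31


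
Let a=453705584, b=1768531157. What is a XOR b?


453705584 ^ 1768531157 = 1919114149

1919114149


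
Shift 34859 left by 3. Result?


0b1000100000101011 << 3 = 0b1000100000101011000 = 278872

278872


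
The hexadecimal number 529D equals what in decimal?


529D hex = 21149 decimal

21149


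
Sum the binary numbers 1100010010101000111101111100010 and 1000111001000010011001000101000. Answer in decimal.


1100010010101000111101111100010 + 1000111001000010011001000101000 = 10101001011101011010111000001010 = 2843061770

2843061770


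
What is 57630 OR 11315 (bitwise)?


0b1110000100011110 | 0b10110000110011 = 0b1110110100111111 = 60735

60735


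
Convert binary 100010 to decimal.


100010 in decimal = 34

34


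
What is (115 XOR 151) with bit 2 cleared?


Step 1: 115 ^ 151 = 228
Step 2: 228 & ~(1 << 2) = 224

224


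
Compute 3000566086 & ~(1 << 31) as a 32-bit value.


3000566086 & ~(1 << 31) = 853082438

853082438


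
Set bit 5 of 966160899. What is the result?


966160899 | (1 << 5) = 966160899 | 32 = 966160931

966160931


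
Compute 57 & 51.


0b111001 & 0b110011 = 0b110001 = 49

49


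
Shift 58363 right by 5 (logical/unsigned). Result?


0b1110001111111011 >> 5 = 0b11100011111 = 1823

1823


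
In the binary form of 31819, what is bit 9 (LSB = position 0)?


0b111110001001011, position 9 = 0

0


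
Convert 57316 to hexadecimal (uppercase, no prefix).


57316 = DFE4 hex

DFE4


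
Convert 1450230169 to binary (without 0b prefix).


1450230169 = 1010110011100001100000110011001 in binary

1010110011100001100000110011001


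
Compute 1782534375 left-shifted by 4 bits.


0b1101010001111110101000011100111 << 4 = 0b11010100011111101010000111001110000 = 28520550000

28520550000


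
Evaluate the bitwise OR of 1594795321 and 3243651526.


0b1011111000011101010010100111001 | 0b11000001010101100011000111000110 = 0b11011111010111101011010111111111 = 3747526143

3747526143


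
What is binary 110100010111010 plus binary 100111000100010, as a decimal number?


110100010111010 + 100111000100010 = 1011011011011100 = 46812

46812


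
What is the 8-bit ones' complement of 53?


53 ^ 255 = 202

202


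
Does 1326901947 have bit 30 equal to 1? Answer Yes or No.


0b1001111000101101110101010111011, bit 30 = 1. Yes

Yes


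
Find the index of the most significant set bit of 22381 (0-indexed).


0b101011101101101. Highest set bit at position 14

14


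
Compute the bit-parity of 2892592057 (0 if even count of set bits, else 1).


0b10101100011010010111001110111001 has 18 ones => parity 0

0


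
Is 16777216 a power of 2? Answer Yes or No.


0b1000000000000000000000000. Only one bit set => Yes

Yes


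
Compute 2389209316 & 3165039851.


0b10001110011010000111000011100100 & 0b10111100101001101010110011101011 = 0b10001100001000000010000011100000 = 2350915808

2350915808


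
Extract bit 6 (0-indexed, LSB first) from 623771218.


0b100101001011011111111001010010, position 6 = 1

1


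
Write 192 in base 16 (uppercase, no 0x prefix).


192 = C0 hex

C0


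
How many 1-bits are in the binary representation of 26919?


0b110100100100111 has 8 set bits

8


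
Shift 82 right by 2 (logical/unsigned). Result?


0b1010010 >> 2 = 0b10100 = 20

20


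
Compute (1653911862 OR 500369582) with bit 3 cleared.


Step 1: 1653911862 | 500369582 = 2144844222
Step 2: 2144844222 & ~(1 << 3) = 2144844214

2144844214


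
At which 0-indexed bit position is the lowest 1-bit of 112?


0b1110000. Lowest set bit at position 4

4


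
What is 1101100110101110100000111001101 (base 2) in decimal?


1101100110101110100000111001101 in decimal = 1826046413

1826046413


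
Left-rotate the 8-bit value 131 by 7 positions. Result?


Rotate 0b10000011 left by 7 (8-bit) = 0b11000001 = 193

193


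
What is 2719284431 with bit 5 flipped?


2719284431 ^ (1 << 5) = 2719284431 ^ 32 = 2719284463

2719284463


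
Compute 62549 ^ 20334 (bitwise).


0b1111010001010101 ^ 0b100111101101110 = 0b1011101100111011 = 47931

47931


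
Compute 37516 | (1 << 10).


37516 | (1 << 10) = 37516 | 1024 = 38540

38540


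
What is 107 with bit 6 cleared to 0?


107 & ~(1 << 6) = 43

43


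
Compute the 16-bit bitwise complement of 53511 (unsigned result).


~0b1101000100000111 = 0b10111011111000 = 12024 (16-bit unsigned)

12024


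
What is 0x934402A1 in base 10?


934402A1 hex = 2470707873 decimal

2470707873


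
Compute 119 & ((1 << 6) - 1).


119 & 63 = 55

55


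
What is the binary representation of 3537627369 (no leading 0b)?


3537627369 = 11010010110110111110100011101001 in binary

11010010110110111110100011101001


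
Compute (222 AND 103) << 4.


Step 1: 222 & 103 = 70
Step 2: 70 << 4 = 1120

1120


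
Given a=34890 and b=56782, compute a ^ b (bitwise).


34890 ^ 56782 = 21892

21892


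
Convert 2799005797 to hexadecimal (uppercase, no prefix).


2799005797 = A6D57065 hex

A6D57065


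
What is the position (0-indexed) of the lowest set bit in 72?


0b1001000. Lowest set bit at position 3

3


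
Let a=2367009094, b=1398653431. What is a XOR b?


2367009094 ^ 1398653431 = 3729289393

3729289393


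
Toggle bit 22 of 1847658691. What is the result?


1847658691 ^ (1 << 22) = 1847658691 ^ 4194304 = 1851852995

1851852995


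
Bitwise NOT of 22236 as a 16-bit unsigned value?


~0b101011011011100 = 0b1010100100100011 = 43299 (16-bit unsigned)

43299


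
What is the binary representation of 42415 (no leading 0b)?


42415 = 1010010110101111 in binary

1010010110101111


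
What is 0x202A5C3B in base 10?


202A5C3B hex = 539647035 decimal

539647035


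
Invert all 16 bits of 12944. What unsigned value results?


12944 ^ 65535 = 52591

52591


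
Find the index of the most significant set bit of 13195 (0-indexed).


0b11001110001011. Highest set bit at position 13

13


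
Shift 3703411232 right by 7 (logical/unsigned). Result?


0b11011100101111011001001000100000 >> 7 = 0b1101110010111101100100100 = 28932900

28932900


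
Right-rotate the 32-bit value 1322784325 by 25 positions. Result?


Rotate 0b1001110110110000001011001000101 right by 25 (32-bit) = 0b1101100000010110010001010100111 = 1812669095

1812669095


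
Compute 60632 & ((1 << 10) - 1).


60632 & 1023 = 216

216


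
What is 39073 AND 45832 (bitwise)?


0b1001100010100001 & 0b1011001100001000 = 0b1001000000000000 = 36864

36864


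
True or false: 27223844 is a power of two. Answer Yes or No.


0b1100111110110011100100100. Multiple bits set => No

No


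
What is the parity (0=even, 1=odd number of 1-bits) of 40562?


0b1001111001110010 has 9 ones => parity 1

1


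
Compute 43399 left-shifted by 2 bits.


0b1010100110000111 << 2 = 0b101010011000011100 = 173596

173596


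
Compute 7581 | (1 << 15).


7581 | (1 << 15) = 7581 | 32768 = 40349

40349


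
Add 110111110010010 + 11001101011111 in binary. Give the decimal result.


110111110010010 + 11001101011111 = 1010001011110001 = 41713

41713


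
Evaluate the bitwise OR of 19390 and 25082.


0b100101110111110 | 0b110000111111010 = 0b110101111111110 = 27646

27646


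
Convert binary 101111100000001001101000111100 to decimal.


101111100000001001101000111100 in decimal = 796957244

796957244


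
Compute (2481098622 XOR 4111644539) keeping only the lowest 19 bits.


Step 1: 2481098622 ^ 4111644539 = 1727019013
Step 2: 1727019013 & 524287 = 14341

14341


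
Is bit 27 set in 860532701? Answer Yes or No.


0b110011010010101010111111011101, bit 27 = 0. No

No


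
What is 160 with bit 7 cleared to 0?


160 & ~(1 << 7) = 32

32


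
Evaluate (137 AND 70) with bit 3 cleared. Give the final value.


Step 1: 137 & 70 = 0
Step 2: 0 & ~(1 << 3) = 0

0


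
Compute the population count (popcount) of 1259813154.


0b1001011000101110011100100100010 has 14 set bits

14


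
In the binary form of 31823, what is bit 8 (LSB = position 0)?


0b111110001001111, position 8 = 0

0


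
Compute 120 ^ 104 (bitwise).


0b1111000 ^ 0b1101000 = 0b10000 = 16

16


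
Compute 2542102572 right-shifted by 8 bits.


0b10010111100001010110100000101100 >> 8 = 0b100101111000010101101000 = 9930088

9930088


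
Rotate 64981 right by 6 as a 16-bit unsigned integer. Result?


Rotate 0b1111110111010101 right by 6 (16-bit) = 0b101011111110111 = 22519

22519


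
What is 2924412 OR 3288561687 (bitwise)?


0b1011001001111101111100 | 0b11000100000000110111100000010111 = 0b11000100001011111111111101111111 = 3291479935

3291479935


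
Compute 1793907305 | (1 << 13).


1793907305 | (1 << 13) = 1793907305 | 8192 = 1793915497

1793915497


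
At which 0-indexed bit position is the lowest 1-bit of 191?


0b10111111. Lowest set bit at position 0

0


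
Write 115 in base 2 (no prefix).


115 = 1110011 in binary

1110011


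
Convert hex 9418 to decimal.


9418 hex = 37912 decimal

37912


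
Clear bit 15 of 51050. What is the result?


51050 & ~(1 << 15) = 18282

18282


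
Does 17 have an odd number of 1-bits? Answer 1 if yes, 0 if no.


0b10001 has 2 ones => parity 0

0


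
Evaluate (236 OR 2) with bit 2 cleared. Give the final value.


Step 1: 236 | 2 = 238
Step 2: 238 & ~(1 << 2) = 234

234


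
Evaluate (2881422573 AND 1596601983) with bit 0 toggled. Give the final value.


Step 1: 2881422573 & 1596601983 = 187303021
Step 2: 187303021 ^ (1 << 0) = 187303021 ^ 1 = 187303020

187303020


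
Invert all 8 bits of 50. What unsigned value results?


50 ^ 255 = 205

205


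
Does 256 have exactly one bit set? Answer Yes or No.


0b100000000. Only one bit set => Yes

Yes


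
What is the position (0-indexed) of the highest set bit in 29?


0b11101. Highest set bit at position 4

4


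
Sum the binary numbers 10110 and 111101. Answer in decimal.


10110 + 111101 = 1010011 = 83

83


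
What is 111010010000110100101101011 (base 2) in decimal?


111010010000110100101101011 in decimal = 122186091

122186091


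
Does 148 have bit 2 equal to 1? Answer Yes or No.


0b10010100, bit 2 = 1. Yes

Yes


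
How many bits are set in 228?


0b11100100 has 4 set bits

4


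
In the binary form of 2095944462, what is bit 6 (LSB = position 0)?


0b1111100111011011001001100001110, position 6 = 0

0


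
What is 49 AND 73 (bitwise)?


0b110001 & 0b1001001 = 0b1 = 1

1


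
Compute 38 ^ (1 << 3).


38 ^ (1 << 3) = 38 ^ 8 = 46

46


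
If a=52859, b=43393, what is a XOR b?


52859 ^ 43393 = 26618

26618


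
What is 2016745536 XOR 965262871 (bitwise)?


0b1111000001101010001100001000000 ^ 0b111001100010001011111000010111 = 0b1000001101111011010011001010111 = 1102947927

1102947927


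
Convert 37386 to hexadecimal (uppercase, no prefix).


37386 = 920A hex

920A


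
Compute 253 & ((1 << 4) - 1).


253 & 15 = 13

13


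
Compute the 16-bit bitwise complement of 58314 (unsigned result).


~0b1110001111001010 = 0b1110000110101 = 7221 (16-bit unsigned)

7221


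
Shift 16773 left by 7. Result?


0b100000110000101 << 7 = 0b1000001100001010000000 = 2146944

2146944


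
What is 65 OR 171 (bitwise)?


0b1000001 | 0b10101011 = 0b11101011 = 235

235


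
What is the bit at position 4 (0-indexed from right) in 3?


0b11, position 4 = 0

0


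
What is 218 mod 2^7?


218 & 127 = 90

90


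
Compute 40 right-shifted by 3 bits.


0b101000 >> 3 = 0b101 = 5

5


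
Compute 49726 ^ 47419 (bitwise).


0b1100001000111110 ^ 0b1011100100111011 = 0b111101100000101 = 31493

31493


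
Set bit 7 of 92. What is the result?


92 | (1 << 7) = 92 | 128 = 220

220


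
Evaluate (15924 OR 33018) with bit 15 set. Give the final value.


Step 1: 15924 | 33018 = 48894
Step 2: 48894 | (1 << 15) = 48894 | 32768 = 48894

48894


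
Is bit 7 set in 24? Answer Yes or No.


0b11000, bit 7 = 0. No

No


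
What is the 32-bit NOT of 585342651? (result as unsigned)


~0b100010111000111001111010111011 = 0b11011101000111000110000101000100 = 3709624644 (32-bit unsigned)

3709624644


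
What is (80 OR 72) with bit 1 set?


Step 1: 80 | 72 = 88
Step 2: 88 | (1 << 1) = 88 | 2 = 90

90


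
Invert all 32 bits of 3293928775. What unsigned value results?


3293928775 ^ 4294967295 = 1001038520

1001038520


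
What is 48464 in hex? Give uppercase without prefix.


48464 = BD50 hex

BD50


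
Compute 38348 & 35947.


0b1001010111001100 & 0b1000110001101011 = 0b1000010001001000 = 33864

33864


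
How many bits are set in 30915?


0b111100011000011 has 8 set bits

8


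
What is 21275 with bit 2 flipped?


21275 ^ (1 << 2) = 21275 ^ 4 = 21279

21279


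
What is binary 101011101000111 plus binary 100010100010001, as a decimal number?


101011101000111 + 100010100010001 = 1001110001011000 = 40024

40024


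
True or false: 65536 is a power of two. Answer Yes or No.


0b10000000000000000. Only one bit set => Yes

Yes


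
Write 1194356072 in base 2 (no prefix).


1194356072 = 1000111001100000110110101101000 in binary

1000111001100000110110101101000


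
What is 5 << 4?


0b101 << 4 = 0b1010000 = 80

80


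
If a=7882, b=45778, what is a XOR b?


7882 ^ 45778 = 44056

44056


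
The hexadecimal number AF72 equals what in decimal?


AF72 hex = 44914 decimal

44914


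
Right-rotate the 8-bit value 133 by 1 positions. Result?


Rotate 0b10000101 right by 1 (8-bit) = 0b11000010 = 194

194


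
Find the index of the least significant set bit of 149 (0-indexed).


0b10010101. Lowest set bit at position 0

0


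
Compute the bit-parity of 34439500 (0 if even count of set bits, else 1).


0b10000011011000000101001100 has 9 ones => parity 1

1


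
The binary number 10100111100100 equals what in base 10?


10100111100100 in decimal = 10724

10724


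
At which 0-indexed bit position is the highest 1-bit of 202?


0b11001010. Highest set bit at position 7

7


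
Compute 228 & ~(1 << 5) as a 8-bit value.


228 & ~(1 << 5) = 196

196


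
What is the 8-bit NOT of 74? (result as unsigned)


~0b1001010 = 0b10110101 = 181 (8-bit unsigned)

181


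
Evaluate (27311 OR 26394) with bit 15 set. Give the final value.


Step 1: 27311 | 26394 = 28607
Step 2: 28607 | (1 << 15) = 28607 | 32768 = 61375

61375


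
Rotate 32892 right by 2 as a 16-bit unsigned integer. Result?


Rotate 0b1000000001111100 right by 2 (16-bit) = 0b10000000011111 = 8223

8223


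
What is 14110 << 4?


0b11011100011110 << 4 = 0b110111000111100000 = 225760

225760


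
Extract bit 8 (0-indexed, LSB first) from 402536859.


0b10111111111100011100110011011, position 8 = 1

1


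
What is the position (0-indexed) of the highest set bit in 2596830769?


0b10011010110010000111111000110001. Highest set bit at position 31

31


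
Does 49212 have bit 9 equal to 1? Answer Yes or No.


0b1100000000111100, bit 9 = 0. No

No


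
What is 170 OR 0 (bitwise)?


0b10101010 | 0b0 = 0b10101010 = 170

170


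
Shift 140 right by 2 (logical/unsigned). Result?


0b10001100 >> 2 = 0b100011 = 35

35


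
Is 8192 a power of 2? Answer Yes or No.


0b10000000000000. Only one bit set => Yes

Yes


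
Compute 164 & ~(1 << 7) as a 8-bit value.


164 & ~(1 << 7) = 36

36


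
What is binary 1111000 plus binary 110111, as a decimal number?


1111000 + 110111 = 10101111 = 175

175


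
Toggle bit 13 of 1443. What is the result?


1443 ^ (1 << 13) = 1443 ^ 8192 = 9635

9635


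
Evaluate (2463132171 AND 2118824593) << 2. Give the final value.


Step 1: 2463132171 & 2118824593 = 306192897
Step 2: 306192897 << 2 = 1224771588

1224771588


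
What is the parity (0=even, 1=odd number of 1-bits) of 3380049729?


0b11001001011101110111011101000001 has 18 ones => parity 0

0


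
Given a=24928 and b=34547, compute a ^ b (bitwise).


24928 ^ 34547 = 59283

59283


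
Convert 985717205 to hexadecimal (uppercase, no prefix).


985717205 = 3AC0D9D5 hex

3AC0D9D5


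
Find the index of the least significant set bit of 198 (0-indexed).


0b11000110. Lowest set bit at position 1

1


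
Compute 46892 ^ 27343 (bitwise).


0b1011011100101100 ^ 0b110101011001111 = 0b1101110111100011 = 56803

56803


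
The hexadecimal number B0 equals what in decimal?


B0 hex = 176 decimal

176


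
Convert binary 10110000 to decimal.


10110000 in decimal = 176

176


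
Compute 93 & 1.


0b1011101 & 0b1 = 0b1 = 1

1


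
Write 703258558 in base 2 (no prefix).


703258558 = 101001111010101101111110111110 in binary

101001111010101101111110111110


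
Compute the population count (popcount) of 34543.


0b1000011011101111 has 10 set bits

10


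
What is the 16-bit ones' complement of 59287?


59287 ^ 65535 = 6248

6248


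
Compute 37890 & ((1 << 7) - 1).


37890 & 127 = 2

2


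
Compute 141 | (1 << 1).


141 | (1 << 1) = 141 | 2 = 143

143


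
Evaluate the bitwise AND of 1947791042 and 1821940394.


0b1110100000110001110111011000010 & 0b1101100100110001001101010101010 = 0b1100100000110001000101010000010 = 1679329922

1679329922


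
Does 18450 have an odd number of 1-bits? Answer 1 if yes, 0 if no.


0b100100000010010 has 4 ones => parity 0

0


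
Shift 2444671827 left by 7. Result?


0b10010001101101101011101101010011 << 7 = 0b100100011011011010111011010100110000000 = 312917993856

312917993856


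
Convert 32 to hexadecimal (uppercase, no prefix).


32 = 20 hex

20


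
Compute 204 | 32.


0b11001100 | 0b100000 = 0b11101100 = 236

236


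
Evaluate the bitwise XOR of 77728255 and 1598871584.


0b100101000100000100111111111 ^ 0b1011111010011001101100000100000 = 0b1011011111011101101000111011111 = 1542377951

1542377951


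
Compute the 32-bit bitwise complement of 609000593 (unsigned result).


~0b100100010011001001110010010001 = 0b11011011101100110110001101101110 = 3685966702 (32-bit unsigned)

3685966702


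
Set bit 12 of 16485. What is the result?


16485 | (1 << 12) = 16485 | 4096 = 20581

20581


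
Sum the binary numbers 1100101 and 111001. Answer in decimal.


1100101 + 111001 = 10011110 = 158

158


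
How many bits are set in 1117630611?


0b1000010100111011011000010010011 has 14 set bits

14


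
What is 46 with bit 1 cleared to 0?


46 & ~(1 << 1) = 44

44


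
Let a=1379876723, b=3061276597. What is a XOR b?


1379876723 ^ 3061276597 = 3829948614

3829948614


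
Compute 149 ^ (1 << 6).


149 ^ (1 << 6) = 149 ^ 64 = 213

213


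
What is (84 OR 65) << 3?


Step 1: 84 | 65 = 85
Step 2: 85 << 3 = 680

680


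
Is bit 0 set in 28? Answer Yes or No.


0b11100, bit 0 = 0. No

No


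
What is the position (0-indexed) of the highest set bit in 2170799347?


0b10000001011000111100010011110011. Highest set bit at position 31

31


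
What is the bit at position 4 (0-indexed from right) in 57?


0b111001, position 4 = 1

1


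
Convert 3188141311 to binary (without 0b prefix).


3188141311 = 10111110000001110010110011111111 in binary

10111110000001110010110011111111


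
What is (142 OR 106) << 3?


Step 1: 142 | 106 = 238
Step 2: 238 << 3 = 1904

1904


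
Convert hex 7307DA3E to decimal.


7307DA3E hex = 1929894462 decimal

1929894462


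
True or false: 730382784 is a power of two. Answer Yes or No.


0b101011100010001100000111000000. Multiple bits set => No

No


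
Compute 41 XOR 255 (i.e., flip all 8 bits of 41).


41 ^ 255 = 214

214


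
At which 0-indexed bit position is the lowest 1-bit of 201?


0b11001001. Lowest set bit at position 0

0


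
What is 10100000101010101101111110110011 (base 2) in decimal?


10100000101010101101111110110011 in decimal = 2695552947

2695552947


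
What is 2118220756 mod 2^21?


2118220756 & 2097151 = 97236

97236


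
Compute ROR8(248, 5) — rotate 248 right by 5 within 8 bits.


Rotate 0b11111000 right by 5 (8-bit) = 0b11000111 = 199

199


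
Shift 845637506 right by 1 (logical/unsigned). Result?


0b110010011001110110011110000010 >> 1 = 0b11001001100111011001111000001 = 422818753

422818753


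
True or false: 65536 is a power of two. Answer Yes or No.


0b10000000000000000. Only one bit set => Yes

Yes


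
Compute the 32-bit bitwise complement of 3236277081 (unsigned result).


~0b11000000111001011010101101011001 = 0b111111000110100101010010100110 = 1058690214 (32-bit unsigned)

1058690214


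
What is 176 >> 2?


0b10110000 >> 2 = 0b101100 = 44

44


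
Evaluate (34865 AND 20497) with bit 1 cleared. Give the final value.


Step 1: 34865 & 20497 = 17
Step 2: 17 & ~(1 << 1) = 17

17


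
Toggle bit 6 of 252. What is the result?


252 ^ (1 << 6) = 252 ^ 64 = 188

188


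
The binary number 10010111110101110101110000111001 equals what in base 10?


10010111110101110101110000111001 in decimal = 2547473465

2547473465


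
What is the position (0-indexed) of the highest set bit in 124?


0b1111100. Highest set bit at position 6

6


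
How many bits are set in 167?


0b10100111 has 5 set bits

5


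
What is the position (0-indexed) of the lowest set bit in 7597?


0b1110110101101. Lowest set bit at position 0

0


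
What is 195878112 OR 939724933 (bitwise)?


0b1011101011001101110011100000 | 0b111000000000110001000010000101 = 0b111011101011111101110011100101 = 1001381093

1001381093


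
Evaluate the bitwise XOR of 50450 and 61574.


0b1100010100010010 ^ 0b1111000010000110 = 0b11010110010100 = 13716

13716


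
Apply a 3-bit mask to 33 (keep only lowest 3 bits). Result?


33 & 7 = 1

1


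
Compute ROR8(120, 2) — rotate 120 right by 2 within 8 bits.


Rotate 0b1111000 right by 2 (8-bit) = 0b11110 = 30

30


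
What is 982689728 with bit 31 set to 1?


982689728 | (1 << 31) = 982689728 | 2147483648 = 3130173376

3130173376


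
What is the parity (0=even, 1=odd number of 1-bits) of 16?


0b10000 has 1 ones => parity 1

1


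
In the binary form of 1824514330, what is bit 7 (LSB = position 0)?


0b1101100101111111110000100011010, position 7 = 0

0


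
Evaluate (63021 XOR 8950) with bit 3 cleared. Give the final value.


Step 1: 63021 ^ 8950 = 54491
Step 2: 54491 & ~(1 << 3) = 54483

54483


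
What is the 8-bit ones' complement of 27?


27 ^ 255 = 228

228
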